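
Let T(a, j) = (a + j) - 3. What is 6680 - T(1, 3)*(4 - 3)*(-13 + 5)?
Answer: 6688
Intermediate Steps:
T(a, j) = -3 + a + j
6680 - T(1, 3)*(4 - 3)*(-13 + 5) = 6680 - (-3 + 1 + 3)*(4 - 3)*(-13 + 5) = 6680 - 1*1*(-8) = 6680 - (-8) = 6680 - 1*(-8) = 6680 + 8 = 6688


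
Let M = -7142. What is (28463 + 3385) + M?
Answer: 24706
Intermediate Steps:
(28463 + 3385) + M = (28463 + 3385) - 7142 = 31848 - 7142 = 24706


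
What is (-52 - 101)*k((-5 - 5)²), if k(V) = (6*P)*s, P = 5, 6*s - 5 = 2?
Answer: -5355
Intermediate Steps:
s = 7/6 (s = ⅚ + (⅙)*2 = ⅚ + ⅓ = 7/6 ≈ 1.1667)
k(V) = 35 (k(V) = (6*5)*(7/6) = 30*(7/6) = 35)
(-52 - 101)*k((-5 - 5)²) = (-52 - 101)*35 = -153*35 = -5355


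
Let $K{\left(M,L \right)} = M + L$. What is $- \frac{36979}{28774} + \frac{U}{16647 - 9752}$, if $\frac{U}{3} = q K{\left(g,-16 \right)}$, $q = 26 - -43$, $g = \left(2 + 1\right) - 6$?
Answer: $- \frac{368138347}{198396730} \approx -1.8556$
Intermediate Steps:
$g = -3$ ($g = 3 - 6 = -3$)
$K{\left(M,L \right)} = L + M$
$q = 69$ ($q = 26 + 43 = 69$)
$U = -3933$ ($U = 3 \cdot 69 \left(-16 - 3\right) = 3 \cdot 69 \left(-19\right) = 3 \left(-1311\right) = -3933$)
$- \frac{36979}{28774} + \frac{U}{16647 - 9752} = - \frac{36979}{28774} - \frac{3933}{16647 - 9752} = \left(-36979\right) \frac{1}{28774} - \frac{3933}{16647 - 9752} = - \frac{36979}{28774} - \frac{3933}{6895} = - \frac{368138347}{198396730}$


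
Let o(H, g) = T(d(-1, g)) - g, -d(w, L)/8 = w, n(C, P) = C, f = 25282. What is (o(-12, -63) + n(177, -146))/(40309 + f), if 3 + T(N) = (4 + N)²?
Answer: 381/65591 ≈ 0.0058087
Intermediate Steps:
d(w, L) = -8*w
T(N) = -3 + (4 + N)²
o(H, g) = 141 - g (o(H, g) = (-3 + (4 - 8*(-1))²) - g = (-3 + (4 + 8)²) - g = (-3 + 12²) - g = (-3 + 144) - g = 141 - g)
(o(-12, -63) + n(177, -146))/(40309 + f) = ((141 - 1*(-63)) + 177)/(40309 + 25282) = ((141 + 63) + 177)/65591 = (204 + 177)*(1/65591) = 381*(1/65591) = 381/65591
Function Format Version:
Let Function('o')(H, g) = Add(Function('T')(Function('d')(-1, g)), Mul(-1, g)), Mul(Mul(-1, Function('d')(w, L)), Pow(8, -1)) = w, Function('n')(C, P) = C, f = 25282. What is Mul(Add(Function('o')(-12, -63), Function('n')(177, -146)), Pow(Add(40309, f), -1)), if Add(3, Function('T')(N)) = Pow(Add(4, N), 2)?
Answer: Rational(381, 65591) ≈ 0.0058087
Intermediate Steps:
Function('d')(w, L) = Mul(-8, w)
Function('T')(N) = Add(-3, Pow(Add(4, N), 2))
Function('o')(H, g) = Add(141, Mul(-1, g)) (Function('o')(H, g) = Add(Add(-3, Pow(Add(4, Mul(-8, -1)), 2)), Mul(-1, g)) = Add(Add(-3, Pow(Add(4, 8), 2)), Mul(-1, g)) = Add(Add(-3, Pow(12, 2)), Mul(-1, g)) = Add(Add(-3, 144), Mul(-1, g)) = Add(141, Mul(-1, g)))
Mul(Add(Function('o')(-12, -63), Function('n')(177, -146)), Pow(Add(40309, f), -1)) = Mul(Add(Add(141, Mul(-1, -63)), 177), Pow(Add(40309, 25282), -1)) = Mul(Add(Add(141, 63), 177), Pow(65591, -1)) = Mul(Add(204, 177), Rational(1, 65591)) = Mul(381, Rational(1, 65591)) = Rational(381, 65591)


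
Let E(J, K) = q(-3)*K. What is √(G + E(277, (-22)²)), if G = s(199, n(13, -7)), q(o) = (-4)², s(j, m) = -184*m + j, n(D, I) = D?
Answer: √5551 ≈ 74.505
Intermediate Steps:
s(j, m) = j - 184*m
q(o) = 16
E(J, K) = 16*K
G = -2193 (G = 199 - 184*13 = 199 - 2392 = -2193)
√(G + E(277, (-22)²)) = √(-2193 + 16*(-22)²) = √(-2193 + 16*484) = √(-2193 + 7744) = √5551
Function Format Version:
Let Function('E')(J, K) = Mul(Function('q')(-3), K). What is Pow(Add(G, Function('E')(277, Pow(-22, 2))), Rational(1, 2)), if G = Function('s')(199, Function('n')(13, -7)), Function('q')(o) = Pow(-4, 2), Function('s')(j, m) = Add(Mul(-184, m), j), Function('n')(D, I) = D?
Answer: Pow(5551, Rational(1, 2)) ≈ 74.505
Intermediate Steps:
Function('s')(j, m) = Add(j, Mul(-184, m))
Function('q')(o) = 16
Function('E')(J, K) = Mul(16, K)
G = -2193 (G = Add(199, Mul(-184, 13)) = Add(199, -2392) = -2193)
Pow(Add(G, Function('E')(277, Pow(-22, 2))), Rational(1, 2)) = Pow(Add(-2193, Mul(16, Pow(-22, 2))), Rational(1, 2)) = Pow(Add(-2193, Mul(16, 484)), Rational(1, 2)) = Pow(Add(-2193, 7744), Rational(1, 2)) = Pow(5551, Rational(1, 2))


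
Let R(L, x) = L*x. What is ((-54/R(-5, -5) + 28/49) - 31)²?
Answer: 32524209/30625 ≈ 1062.0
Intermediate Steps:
((-54/R(-5, -5) + 28/49) - 31)² = ((-54/((-5*(-5))) + 28/49) - 31)² = ((-54/25 + 28*(1/49)) - 31)² = ((-54*1/25 + 4/7) - 31)² = ((-54/25 + 4/7) - 31)² = (-278/175 - 31)² = (-5703/175)² = 32524209/30625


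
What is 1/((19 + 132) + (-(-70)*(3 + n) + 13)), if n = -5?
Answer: 1/24 ≈ 0.041667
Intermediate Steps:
1/((19 + 132) + (-(-70)*(3 + n) + 13)) = 1/((19 + 132) + (-(-70)*(3 - 5) + 13)) = 1/(151 + (-(-70)*(-2) + 13)) = 1/(151 + (-14*10 + 13)) = 1/(151 + (-140 + 13)) = 1/(151 - 127) = 1/24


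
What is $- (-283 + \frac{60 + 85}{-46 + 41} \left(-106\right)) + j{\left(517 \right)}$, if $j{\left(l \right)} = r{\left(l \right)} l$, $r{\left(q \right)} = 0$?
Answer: $-2791$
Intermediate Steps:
$j{\left(l \right)} = 0$ ($j{\left(l \right)} = 0 l = 0$)
$- (-283 + \frac{60 + 85}{-46 + 41} \left(-106\right)) + j{\left(517 \right)} = - (-283 + \frac{60 + 85}{-46 + 41} \left(-106\right)) + 0 = - (-283 + \frac{145}{-5} \left(-106\right)) + 0 = - (-283 + 145 \left(- \frac{1}{5}\right) \left(-106\right)) + 0 = - (-283 - -3074) + 0 = - (-283 + 3074) + 0 = \left(-1\right) 2791 + 0 = -2791 + 0 = -2791$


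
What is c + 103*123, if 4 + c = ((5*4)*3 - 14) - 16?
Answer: 12695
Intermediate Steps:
c = 26 (c = -4 + (((5*4)*3 - 14) - 16) = -4 + ((20*3 - 14) - 16) = -4 + ((60 - 14) - 16) = -4 + (46 - 16) = -4 + 30 = 26)
c + 103*123 = 26 + 103*123 = 26 + 12669 = 12695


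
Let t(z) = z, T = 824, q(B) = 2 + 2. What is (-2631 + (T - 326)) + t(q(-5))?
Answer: -2129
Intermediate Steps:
q(B) = 4
(-2631 + (T - 326)) + t(q(-5)) = (-2631 + (824 - 326)) + 4 = (-2631 + 498) + 4 = -2133 + 4 = -2129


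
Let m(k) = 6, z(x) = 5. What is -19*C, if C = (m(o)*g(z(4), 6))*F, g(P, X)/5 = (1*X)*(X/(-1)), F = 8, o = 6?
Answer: 164160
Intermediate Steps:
g(P, X) = -5*X² (g(P, X) = 5*((1*X)*(X/(-1))) = 5*(X*(X*(-1))) = 5*(X*(-X)) = 5*(-X²) = -5*X²)
C = -8640 (C = (6*(-5*6²))*8 = (6*(-5*36))*8 = (6*(-180))*8 = -1080*8 = -8640)
-19*C = -19*(-8640) = 164160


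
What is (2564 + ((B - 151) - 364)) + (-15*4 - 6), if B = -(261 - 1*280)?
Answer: 2002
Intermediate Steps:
B = 19 (B = -(261 - 280) = -1*(-19) = 19)
(2564 + ((B - 151) - 364)) + (-15*4 - 6) = (2564 + ((19 - 151) - 364)) + (-15*4 - 6) = (2564 + (-132 - 364)) + (-60 - 6) = (2564 - 496) - 66 = 2068 - 66 = 2002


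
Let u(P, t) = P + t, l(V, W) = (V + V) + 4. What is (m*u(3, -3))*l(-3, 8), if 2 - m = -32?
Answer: 0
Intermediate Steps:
l(V, W) = 4 + 2*V (l(V, W) = 2*V + 4 = 4 + 2*V)
m = 34 (m = 2 - 1*(-32) = 2 + 32 = 34)
(m*u(3, -3))*l(-3, 8) = (34*(3 - 3))*(4 + 2*(-3)) = (34*0)*(4 - 6) = 0*(-2) = 0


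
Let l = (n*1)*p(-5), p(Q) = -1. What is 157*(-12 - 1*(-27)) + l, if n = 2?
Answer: 2353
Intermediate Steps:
l = -2 (l = (2*1)*(-1) = 2*(-1) = -2)
157*(-12 - 1*(-27)) + l = 157*(-12 - 1*(-27)) - 2 = 157*(-12 + 27) - 2 = 157*15 - 2 = 2355 - 2 = 2353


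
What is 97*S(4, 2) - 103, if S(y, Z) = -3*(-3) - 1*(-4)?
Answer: 1158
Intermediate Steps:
S(y, Z) = 13 (S(y, Z) = 9 + 4 = 13)
97*S(4, 2) - 103 = 97*13 - 103 = 1261 - 103 = 1158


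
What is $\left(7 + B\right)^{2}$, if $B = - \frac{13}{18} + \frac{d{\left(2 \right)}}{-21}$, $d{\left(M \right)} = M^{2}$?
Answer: $\frac{588289}{15876} \approx 37.055$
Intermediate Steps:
$B = - \frac{115}{126}$ ($B = - \frac{13}{18} + \frac{2^{2}}{-21} = \left(-13\right) \frac{1}{18} + 4 \left(- \frac{1}{21}\right) = - \frac{13}{18} - \frac{4}{21} = - \frac{115}{126} \approx -0.9127$)
$\left(7 + B\right)^{2} = \left(7 - \frac{115}{126}\right)^{2} = \left(\frac{767}{126}\right)^{2} = \frac{588289}{15876}$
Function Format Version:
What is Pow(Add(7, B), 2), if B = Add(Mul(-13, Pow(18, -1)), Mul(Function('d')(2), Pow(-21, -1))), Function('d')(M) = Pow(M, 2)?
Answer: Rational(588289, 15876) ≈ 37.055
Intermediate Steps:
B = Rational(-115, 126) (B = Add(Mul(-13, Pow(18, -1)), Mul(Pow(2, 2), Pow(-21, -1))) = Add(Mul(-13, Rational(1, 18)), Mul(4, Rational(-1, 21))) = Add(Rational(-13, 18), Rational(-4, 21)) = Rational(-115, 126) ≈ -0.91270)
Pow(Add(7, B), 2) = Pow(Add(7, Rational(-115, 126)), 2) = Pow(Rational(767, 126), 2) = Rational(588289, 15876)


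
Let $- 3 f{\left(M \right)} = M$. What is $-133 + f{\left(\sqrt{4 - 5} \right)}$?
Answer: $-133 - \frac{i}{3} \approx -133.0 - 0.33333 i$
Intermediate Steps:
$f{\left(M \right)} = - \frac{M}{3}$
$-133 + f{\left(\sqrt{4 - 5} \right)} = -133 - \frac{\sqrt{4 - 5}}{3} = -133 - \frac{\sqrt{-1}}{3} = -133 - \frac{i}{3}$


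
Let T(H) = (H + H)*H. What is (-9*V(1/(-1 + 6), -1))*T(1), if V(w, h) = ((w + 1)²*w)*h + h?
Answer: 2898/125 ≈ 23.184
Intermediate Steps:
V(w, h) = h + h*w*(1 + w)² (V(w, h) = ((1 + w)²*w)*h + h = (w*(1 + w)²)*h + h = h*w*(1 + w)² + h = h + h*w*(1 + w)²)
T(H) = 2*H² (T(H) = (2*H)*H = 2*H²)
(-9*V(1/(-1 + 6), -1))*T(1) = (-(-9)*(1 + (1/(-1 + 6))*(1 + 1/(-1 + 6))²))*(2*1²) = (-(-9)*(1 + (1/5)*(1 + 1/5)²))*(2*1) = -(-9)*(1 + (1*(⅕))*(1 + 1*(⅕))²)*2 = -(-9)*(1 + (1 + ⅕)²/5)*2 = -(-9)*(1 + (6/5)²/5)*2 = -(-9)*(1 + (⅕)*(36/25))*2 = -(-9)*(1 + 36/125)*2 = -(-9)*161/125*2 = -9*(-161/125)*2 = (1449/125)*2 = 2898/125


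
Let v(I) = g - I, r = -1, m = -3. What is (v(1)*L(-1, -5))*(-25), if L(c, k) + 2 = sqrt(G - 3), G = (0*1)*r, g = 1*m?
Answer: -200 + 100*I*sqrt(3) ≈ -200.0 + 173.21*I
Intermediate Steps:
g = -3 (g = 1*(-3) = -3)
v(I) = -3 - I
G = 0 (G = (0*1)*(-1) = 0*(-1) = 0)
L(c, k) = -2 + I*sqrt(3) (L(c, k) = -2 + sqrt(0 - 3) = -2 + sqrt(-3) = -2 + I*sqrt(3))
(v(1)*L(-1, -5))*(-25) = ((-3 - 1*1)*(-2 + I*sqrt(3)))*(-25) = ((-3 - 1)*(-2 + I*sqrt(3)))*(-25) = -4*(-2 + I*sqrt(3))*(-25) = (8 - 4*I*sqrt(3))*(-25) = -200 + 100*I*sqrt(3)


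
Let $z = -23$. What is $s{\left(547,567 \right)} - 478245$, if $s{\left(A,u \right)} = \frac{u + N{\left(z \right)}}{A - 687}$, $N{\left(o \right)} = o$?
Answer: $- \frac{16738711}{35} \approx -4.7825 \cdot 10^{5}$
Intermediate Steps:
$s{\left(A,u \right)} = \frac{-23 + u}{-687 + A}$ ($s{\left(A,u \right)} = \frac{u - 23}{A - 687} = \frac{-23 + u}{-687 + A}$)
$s{\left(547,567 \right)} - 478245 = \frac{-23 + 567}{-687 + 547} - 478245 = \frac{1}{-140} \cdot 544 - 478245 = \left(- \frac{1}{140}\right) 544 - 478245 = - \frac{136}{35} - 478245 = - \frac{16738711}{35}$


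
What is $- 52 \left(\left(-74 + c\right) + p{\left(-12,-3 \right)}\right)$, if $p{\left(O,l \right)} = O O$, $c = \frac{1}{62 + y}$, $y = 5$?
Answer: $- \frac{243932}{67} \approx -3640.8$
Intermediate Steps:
$c = \frac{1}{67}$ ($c = \frac{1}{62 + 5} = \frac{1}{67} \approx 0.014925$)
$p{\left(O,l \right)} = O^{2}$
$- 52 \left(\left(-74 + c\right) + p{\left(-12,-3 \right)}\right) = - 52 \left(\left(-74 + \frac{1}{67}\right) + \left(-12\right)^{2}\right) = - 52 \left(- \frac{4957}{67} + 144\right) = \left(-52\right) \frac{4691}{67} = - \frac{243932}{67}$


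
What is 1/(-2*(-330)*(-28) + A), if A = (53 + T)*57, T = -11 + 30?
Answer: -1/14376 ≈ -6.9560e-5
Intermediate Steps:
T = 19
A = 4104 (A = (53 + 19)*57 = 72*57 = 4104)
1/(-2*(-330)*(-28) + A) = 1/(-2*(-330)*(-28) + 4104) = 1/(660*(-28) + 4104) = 1/(-18480 + 4104) = 1/(-14376) = -1/14376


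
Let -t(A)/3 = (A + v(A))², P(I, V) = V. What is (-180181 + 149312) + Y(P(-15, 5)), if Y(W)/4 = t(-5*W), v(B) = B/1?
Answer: -60869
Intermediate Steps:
v(B) = B (v(B) = B*1 = B)
t(A) = -12*A² (t(A) = -3*(A + A)² = -3*4*A² = -12*A²)
Y(W) = -1200*W² (Y(W) = 4*(-12*25*W²) = 4*(-300*W²) = -1200*W²)
(-180181 + 149312) + Y(P(-15, 5)) = (-180181 + 149312) - 1200*5² = -30869 - 1200*25 = -30869 - 30000 = -60869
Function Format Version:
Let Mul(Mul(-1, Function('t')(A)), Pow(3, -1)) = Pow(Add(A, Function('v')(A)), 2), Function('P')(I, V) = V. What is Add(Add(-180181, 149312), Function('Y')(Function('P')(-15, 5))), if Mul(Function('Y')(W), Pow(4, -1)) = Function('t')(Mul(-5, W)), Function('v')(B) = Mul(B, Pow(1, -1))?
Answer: -60869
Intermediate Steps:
Function('v')(B) = B (Function('v')(B) = Mul(B, 1) = B)
Function('t')(A) = Mul(-12, Pow(A, 2)) (Function('t')(A) = Mul(-3, Pow(Add(A, A), 2)) = Mul(-3, Pow(Mul(2, A), 2)) = Mul(-3, Mul(4, Pow(A, 2))) = Mul(-12, Pow(A, 2)))
Function('Y')(W) = Mul(-1200, Pow(W, 2)) (Function('Y')(W) = Mul(4, Mul(-12, Pow(Mul(-5, W), 2))) = Mul(4, Mul(-12, Mul(25, Pow(W, 2)))) = Mul(4, Mul(-300, Pow(W, 2))) = Mul(-1200, Pow(W, 2)))
Add(Add(-180181, 149312), Function('Y')(Function('P')(-15, 5))) = Add(Add(-180181, 149312), Mul(-1200, Pow(5, 2))) = Add(-30869, Mul(-1200, 25)) = Add(-30869, -30000) = -60869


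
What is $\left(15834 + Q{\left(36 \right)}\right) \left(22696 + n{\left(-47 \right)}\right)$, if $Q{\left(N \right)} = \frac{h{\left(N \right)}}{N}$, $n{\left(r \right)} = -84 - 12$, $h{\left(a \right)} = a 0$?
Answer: $357848400$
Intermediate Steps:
$h{\left(a \right)} = 0$
$n{\left(r \right)} = -96$
$Q{\left(N \right)} = 0$ ($Q{\left(N \right)} = \frac{0}{N} = 0$)
$\left(15834 + Q{\left(36 \right)}\right) \left(22696 + n{\left(-47 \right)}\right) = \left(15834 + 0\right) \left(22696 - 96\right) = 15834 \cdot 22600 = 357848400$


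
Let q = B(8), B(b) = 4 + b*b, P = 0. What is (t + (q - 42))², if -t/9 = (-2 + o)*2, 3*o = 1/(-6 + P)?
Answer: 3969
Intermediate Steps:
B(b) = 4 + b²
q = 68 (q = 4 + 8² = 4 + 64 = 68)
o = -1/18 (o = 1/(3*(-6 + 0)) = (⅓)/(-6) = (⅓)*(-⅙) = -1/18 ≈ -0.055556)
t = 37 (t = -9*(-2 - 1/18)*2 = -(-37)*2/2 = -9*(-37/9) = 37)
(t + (q - 42))² = (37 + (68 - 42))² = (37 + 26)² = 63² = 3969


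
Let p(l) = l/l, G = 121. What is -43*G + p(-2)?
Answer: -5202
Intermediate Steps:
p(l) = 1
-43*G + p(-2) = -43*121 + 1 = -5203 + 1 = -5202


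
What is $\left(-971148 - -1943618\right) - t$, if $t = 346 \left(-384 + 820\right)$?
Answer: $821614$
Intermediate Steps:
$t = 150856$ ($t = 346 \cdot 436 = 150856$)
$\left(-971148 - -1943618\right) - t = \left(-971148 - -1943618\right) - 150856 = \left(-971148 + 1943618\right) - 150856 = 972470 - 150856 = 821614$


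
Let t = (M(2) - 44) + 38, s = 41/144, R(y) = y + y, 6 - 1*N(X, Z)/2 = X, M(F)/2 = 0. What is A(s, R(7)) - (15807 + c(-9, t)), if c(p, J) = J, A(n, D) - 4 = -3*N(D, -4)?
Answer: -15749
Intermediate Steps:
M(F) = 0 (M(F) = 2*0 = 0)
N(X, Z) = 12 - 2*X
R(y) = 2*y
s = 41/144 (s = 41*(1/144) = 41/144 ≈ 0.28472)
t = -6 (t = (0 - 44) + 38 = -44 + 38 = -6)
A(n, D) = -32 + 6*D (A(n, D) = 4 - 3*(12 - 2*D) = 4 + (-36 + 6*D) = -32 + 6*D)
A(s, R(7)) - (15807 + c(-9, t)) = (-32 + 6*(2*7)) - (15807 - 6) = (-32 + 6*14) - 1*15801 = (-32 + 84) - 15801 = 52 - 15801 = -15749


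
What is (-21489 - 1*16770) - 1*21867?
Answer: -60126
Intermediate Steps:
(-21489 - 1*16770) - 1*21867 = (-21489 - 16770) - 21867 = -38259 - 21867 = -60126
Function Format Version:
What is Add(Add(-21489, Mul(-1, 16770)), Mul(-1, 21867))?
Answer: -60126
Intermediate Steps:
Add(Add(-21489, Mul(-1, 16770)), Mul(-1, 21867)) = Add(Add(-21489, -16770), -21867) = Add(-38259, -21867) = -60126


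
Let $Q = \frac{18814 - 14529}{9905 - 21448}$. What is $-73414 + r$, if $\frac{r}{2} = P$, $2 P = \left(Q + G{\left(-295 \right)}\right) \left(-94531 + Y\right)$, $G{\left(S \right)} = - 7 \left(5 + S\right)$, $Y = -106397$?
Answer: $- \frac{672598515206}{1649} \approx -4.0788 \cdot 10^{8}$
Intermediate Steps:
$G{\left(S \right)} = -35 - 7 S$
$Q = - \frac{4285}{11543}$ ($Q = \frac{4285}{-11543} = 4285 \left(- \frac{1}{11543}\right) = - \frac{4285}{11543} \approx -0.37122$)
$P = - \frac{336238727760}{1649}$ ($P = \frac{\left(- \frac{4285}{11543} - -2030\right) \left(-94531 - 106397\right)}{2} = \frac{\left(- \frac{4285}{11543} + \left(-35 + 2065\right)\right) \left(-200928\right)}{2} = \frac{\left(- \frac{4285}{11543} + 2030\right) \left(-200928\right)}{2} = \frac{\frac{23428005}{11543} \left(-200928\right)}{2} = \frac{1}{2} \left(- \frac{672477455520}{1649}\right) = - \frac{336238727760}{1649} \approx -2.039 \cdot 10^{8}$)
$r = - \frac{672477455520}{1649}$ ($r = 2 \left(- \frac{336238727760}{1649}\right) = - \frac{672477455520}{1649} \approx -4.0781 \cdot 10^{8}$)
$-73414 + r = -73414 - \frac{672477455520}{1649} = - \frac{672598515206}{1649}$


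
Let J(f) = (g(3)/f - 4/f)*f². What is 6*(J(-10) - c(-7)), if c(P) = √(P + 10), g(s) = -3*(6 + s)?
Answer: 1860 - 6*√3 ≈ 1849.6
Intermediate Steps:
g(s) = -18 - 3*s
c(P) = √(10 + P)
J(f) = -31*f (J(f) = ((-18 - 3*3)/f - 4/f)*f² = ((-18 - 9)/f - 4/f)*f² = (-27/f - 4/f)*f² = (-31/f)*f² = -31*f)
6*(J(-10) - c(-7)) = 6*(-31*(-10) - √(10 - 7)) = 6*(310 - √3) = 1860 - 6*√3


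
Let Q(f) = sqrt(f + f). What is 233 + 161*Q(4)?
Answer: 233 + 322*sqrt(2) ≈ 688.38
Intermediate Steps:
Q(f) = sqrt(2)*sqrt(f) (Q(f) = sqrt(2*f) = sqrt(2)*sqrt(f))
233 + 161*Q(4) = 233 + 161*(sqrt(2)*sqrt(4)) = 233 + 161*(sqrt(2)*2) = 233 + 161*(2*sqrt(2)) = 233 + 322*sqrt(2)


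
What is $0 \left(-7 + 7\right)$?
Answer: $0$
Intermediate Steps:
$0 \left(-7 + 7\right) = 0 \cdot 0 = 0$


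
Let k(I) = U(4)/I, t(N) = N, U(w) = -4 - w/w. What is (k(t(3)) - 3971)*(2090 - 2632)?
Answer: 6459556/3 ≈ 2.1532e+6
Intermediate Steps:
U(w) = -5 (U(w) = -4 - 1*1 = -4 - 1 = -5)
k(I) = -5/I
(k(t(3)) - 3971)*(2090 - 2632) = (-5/3 - 3971)*(2090 - 2632) = (-5*⅓ - 3971)*(-542) = (-5/3 - 3971)*(-542) = -11918/3*(-542) = 6459556/3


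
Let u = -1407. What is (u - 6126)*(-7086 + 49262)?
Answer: -317711808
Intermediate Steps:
(u - 6126)*(-7086 + 49262) = (-1407 - 6126)*(-7086 + 49262) = -7533*42176 = -317711808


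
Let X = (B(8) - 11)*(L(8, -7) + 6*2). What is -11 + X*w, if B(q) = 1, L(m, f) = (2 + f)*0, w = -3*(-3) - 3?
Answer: -731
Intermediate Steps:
w = 6 (w = 9 - 3 = 6)
L(m, f) = 0
X = -120 (X = (1 - 11)*(0 + 6*2) = -10*(0 + 12) = -10*12 = -120)
-11 + X*w = -11 - 120*6 = -11 - 720 = -731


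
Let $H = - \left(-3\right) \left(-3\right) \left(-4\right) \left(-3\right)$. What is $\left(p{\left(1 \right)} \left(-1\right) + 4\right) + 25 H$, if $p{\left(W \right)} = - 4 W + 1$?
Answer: $-2693$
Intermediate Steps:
$p{\left(W \right)} = 1 - 4 W$
$H = -108$ ($H = \left(-1\right) 9 \left(-4\right) \left(-3\right) = \left(-9\right) \left(-4\right) \left(-3\right) = 36 \left(-3\right) = -108$)
$\left(p{\left(1 \right)} \left(-1\right) + 4\right) + 25 H = \left(\left(1 - 4\right) \left(-1\right) + 4\right) + 25 \left(-108\right) = \left(\left(1 - 4\right) \left(-1\right) + 4\right) - 2700 = \left(\left(-3\right) \left(-1\right) + 4\right) - 2700 = \left(3 + 4\right) - 2700 = 7 - 2700 = -2693$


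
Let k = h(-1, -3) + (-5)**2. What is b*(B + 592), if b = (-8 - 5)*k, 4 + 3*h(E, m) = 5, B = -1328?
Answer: 727168/3 ≈ 2.4239e+5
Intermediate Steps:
h(E, m) = 1/3 (h(E, m) = -4/3 + (1/3)*5 = -4/3 + 5/3 = 1/3)
k = 76/3 (k = 1/3 + (-5)**2 = 1/3 + 25 = 76/3 ≈ 25.333)
b = -988/3 (b = (-8 - 5)*(76/3) = -13*76/3 = -988/3 ≈ -329.33)
b*(B + 592) = -988*(-1328 + 592)/3 = -988/3*(-736) = 727168/3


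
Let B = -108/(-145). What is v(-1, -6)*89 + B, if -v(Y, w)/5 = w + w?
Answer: 774408/145 ≈ 5340.7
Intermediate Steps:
B = 108/145 (B = -108*(-1/145) = 108/145 ≈ 0.74483)
v(Y, w) = -10*w (v(Y, w) = -5*(w + w) = -10*w)
v(-1, -6)*89 + B = -10*(-6)*89 + 108/145 = 60*89 + 108/145 = 5340 + 108/145 = 774408/145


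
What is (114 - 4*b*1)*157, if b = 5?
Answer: 14758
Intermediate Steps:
(114 - 4*b*1)*157 = (114 - 4*5*1)*157 = (114 - 20*1)*157 = (114 - 20)*157 = 94*157 = 14758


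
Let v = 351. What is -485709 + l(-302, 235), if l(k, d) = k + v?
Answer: -485660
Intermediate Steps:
l(k, d) = 351 + k (l(k, d) = k + 351 = 351 + k)
-485709 + l(-302, 235) = -485709 + (351 - 302) = -485709 + 49 = -485660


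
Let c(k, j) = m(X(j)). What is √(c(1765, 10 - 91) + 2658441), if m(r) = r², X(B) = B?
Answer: √2665002 ≈ 1632.5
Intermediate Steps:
c(k, j) = j²
√(c(1765, 10 - 91) + 2658441) = √((10 - 91)² + 2658441) = √((-81)² + 2658441) = √(6561 + 2658441) = √2665002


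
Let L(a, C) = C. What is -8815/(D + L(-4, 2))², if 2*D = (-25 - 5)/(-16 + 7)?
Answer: -79335/121 ≈ -655.66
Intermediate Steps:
D = 5/3 (D = ((-25 - 5)/(-16 + 7))/2 = (-30/(-9))/2 = (-30*(-⅑))/2 = (½)*(10/3) = 5/3 ≈ 1.6667)
-8815/(D + L(-4, 2))² = -8815/(5/3 + 2)² = -8815/((11/3)²) = -8815/121/9 = -8815*9/121 = -79335/121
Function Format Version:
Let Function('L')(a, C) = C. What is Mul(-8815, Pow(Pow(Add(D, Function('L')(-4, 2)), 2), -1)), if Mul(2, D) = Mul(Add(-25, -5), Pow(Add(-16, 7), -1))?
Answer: Rational(-79335, 121) ≈ -655.66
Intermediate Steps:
D = Rational(5, 3) (D = Mul(Rational(1, 2), Mul(Add(-25, -5), Pow(Add(-16, 7), -1))) = Mul(Rational(1, 2), Mul(-30, Pow(-9, -1))) = Mul(Rational(1, 2), Mul(-30, Rational(-1, 9))) = Mul(Rational(1, 2), Rational(10, 3)) = Rational(5, 3) ≈ 1.6667)
Mul(-8815, Pow(Pow(Add(D, Function('L')(-4, 2)), 2), -1)) = Mul(-8815, Pow(Pow(Add(Rational(5, 3), 2), 2), -1)) = Mul(-8815, Pow(Pow(Rational(11, 3), 2), -1)) = Mul(-8815, Pow(Rational(121, 9), -1)) = Mul(-8815, Rational(9, 121)) = Rational(-79335, 121)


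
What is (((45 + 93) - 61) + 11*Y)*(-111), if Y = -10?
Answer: 3663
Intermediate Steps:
(((45 + 93) - 61) + 11*Y)*(-111) = (((45 + 93) - 61) + 11*(-10))*(-111) = ((138 - 61) - 110)*(-111) = (77 - 110)*(-111) = -33*(-111) = 3663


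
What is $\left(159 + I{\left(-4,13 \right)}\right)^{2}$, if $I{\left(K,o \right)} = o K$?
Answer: $11449$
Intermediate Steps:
$I{\left(K,o \right)} = K o$
$\left(159 + I{\left(-4,13 \right)}\right)^{2} = \left(159 - 52\right)^{2} = 107^{2} = 11449$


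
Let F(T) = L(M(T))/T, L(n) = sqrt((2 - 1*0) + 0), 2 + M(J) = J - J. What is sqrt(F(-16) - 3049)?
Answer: sqrt(-48784 - sqrt(2))/4 ≈ 55.219*I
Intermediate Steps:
M(J) = -2 (M(J) = -2 + (J - J) = -2 + 0 = -2)
L(n) = sqrt(2) (L(n) = sqrt((2 + 0) + 0) = sqrt(2 + 0) = sqrt(2))
F(T) = sqrt(2)/T
sqrt(F(-16) - 3049) = sqrt(sqrt(2)/(-16) - 3049) = sqrt(sqrt(2)*(-1/16) - 3049) = sqrt(-sqrt(2)/16 - 3049) = sqrt(-3049 - sqrt(2)/16)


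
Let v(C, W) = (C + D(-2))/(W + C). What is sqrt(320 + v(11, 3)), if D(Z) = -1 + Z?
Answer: 2*sqrt(3927)/7 ≈ 17.905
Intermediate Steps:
v(C, W) = (-3 + C)/(C + W) (v(C, W) = (C + (-1 - 2))/(W + C) = (C - 3)/(C + W) = (-3 + C)/(C + W))
sqrt(320 + v(11, 3)) = sqrt(320 + (-3 + 11)/(11 + 3)) = sqrt(320 + 8/14) = sqrt(320 + (1/14)*8) = sqrt(320 + 4/7) = sqrt(2244/7) = 2*sqrt(3927)/7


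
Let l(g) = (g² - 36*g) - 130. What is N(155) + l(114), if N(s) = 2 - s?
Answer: 8609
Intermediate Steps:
l(g) = -130 + g² - 36*g
N(155) + l(114) = (2 - 1*155) + (-130 + 114² - 36*114) = (2 - 155) + (-130 + 12996 - 4104) = -153 + 8762 = 8609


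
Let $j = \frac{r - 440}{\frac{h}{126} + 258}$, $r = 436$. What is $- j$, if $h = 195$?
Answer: $\frac{168}{10901} \approx 0.015411$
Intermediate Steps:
$j = - \frac{168}{10901}$ ($j = \frac{436 - 440}{\frac{195}{126} + 258} = - \frac{4}{195 \cdot \frac{1}{126} + 258} = - \frac{4}{\frac{65}{42} + 258} = - \frac{4}{\frac{10901}{42}} = \left(-4\right) \frac{42}{10901} = - \frac{168}{10901} \approx -0.015411$)
$- j = \left(-1\right) \left(- \frac{168}{10901}\right) = \frac{168}{10901}$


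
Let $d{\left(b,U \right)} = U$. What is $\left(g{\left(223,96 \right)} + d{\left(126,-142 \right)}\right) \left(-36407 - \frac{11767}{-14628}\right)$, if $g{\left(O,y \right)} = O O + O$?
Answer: $- \frac{13263153491245}{7314} \approx -1.8134 \cdot 10^{9}$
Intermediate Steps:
$g{\left(O,y \right)} = O + O^{2}$ ($g{\left(O,y \right)} = O^{2} + O = O + O^{2}$)
$\left(g{\left(223,96 \right)} + d{\left(126,-142 \right)}\right) \left(-36407 - \frac{11767}{-14628}\right) = \left(223 \left(1 + 223\right) - 142\right) \left(-36407 - \frac{11767}{-14628}\right) = \left(223 \cdot 224 - 142\right) \left(-36407 - - \frac{11767}{14628}\right) = \left(49952 - 142\right) \left(-36407 + \frac{11767}{14628}\right) = 49810 \left(- \frac{532549829}{14628}\right) = - \frac{13263153491245}{7314}$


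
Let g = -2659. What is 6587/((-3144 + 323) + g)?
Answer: -6587/5480 ≈ -1.2020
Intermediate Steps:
6587/((-3144 + 323) + g) = 6587/((-3144 + 323) - 2659) = 6587/(-2821 - 2659) = 6587/(-5480) = 6587*(-1/5480) = -6587/5480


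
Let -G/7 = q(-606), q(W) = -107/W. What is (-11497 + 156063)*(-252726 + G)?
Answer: -11070336975515/303 ≈ -3.6536e+10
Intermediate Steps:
G = -749/606 (G = -(-749)/(-606) = -(-749)*(-1)/606 = -7*107/606 = -749/606 ≈ -1.2360)
(-11497 + 156063)*(-252726 + G) = (-11497 + 156063)*(-252726 - 749/606) = 144566*(-153152705/606) = -11070336975515/303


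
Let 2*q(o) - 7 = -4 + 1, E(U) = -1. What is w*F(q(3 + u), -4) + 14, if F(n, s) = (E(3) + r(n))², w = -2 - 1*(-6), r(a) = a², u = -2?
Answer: 50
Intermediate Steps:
w = 4 (w = -2 + 6 = 4)
q(o) = 2 (q(o) = 7/2 + (-4 + 1)/2 = 7/2 + (½)*(-3) = 7/2 - 3/2 = 2)
F(n, s) = (-1 + n²)²
w*F(q(3 + u), -4) + 14 = 4*(-1 + 2²)² + 14 = 4*(-1 + 4)² + 14 = 4*3² + 14 = 4*9 + 14 = 36 + 14 = 50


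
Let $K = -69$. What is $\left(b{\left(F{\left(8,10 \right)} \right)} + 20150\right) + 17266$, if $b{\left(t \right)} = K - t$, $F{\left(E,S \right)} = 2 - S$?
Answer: $37355$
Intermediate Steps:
$b{\left(t \right)} = -69 - t$
$\left(b{\left(F{\left(8,10 \right)} \right)} + 20150\right) + 17266 = \left(\left(-69 - \left(2 - 10\right)\right) + 20150\right) + 17266 = \left(\left(-69 - -8\right) + 20150\right) + 17266 = \left(\left(-69 + 8\right) + 20150\right) + 17266 = \left(-61 + 20150\right) + 17266 = 20089 + 17266 = 37355$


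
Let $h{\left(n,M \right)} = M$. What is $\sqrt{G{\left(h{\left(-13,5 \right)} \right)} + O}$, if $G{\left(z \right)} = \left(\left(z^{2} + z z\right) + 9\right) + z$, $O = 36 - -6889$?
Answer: $\sqrt{6989} \approx 83.6$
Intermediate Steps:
$O = 6925$ ($O = 36 + 6889 = 6925$)
$G{\left(z \right)} = 9 + z + 2 z^{2}$ ($G{\left(z \right)} = \left(\left(z^{2} + z^{2}\right) + 9\right) + z = \left(2 z^{2} + 9\right) + z = \left(9 + 2 z^{2}\right) + z = 9 + z + 2 z^{2}$)
$\sqrt{G{\left(h{\left(-13,5 \right)} \right)} + O} = \sqrt{\left(9 + 5 + 2 \cdot 5^{2}\right) + 6925} = \sqrt{\left(9 + 5 + 2 \cdot 25\right) + 6925} = \sqrt{\left(9 + 5 + 50\right) + 6925} = \sqrt{64 + 6925} = \sqrt{6989}$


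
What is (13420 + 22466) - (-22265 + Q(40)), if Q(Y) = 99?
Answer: 58052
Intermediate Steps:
(13420 + 22466) - (-22265 + Q(40)) = (13420 + 22466) - (-22265 + 99) = 35886 - 1*(-22166) = 35886 + 22166 = 58052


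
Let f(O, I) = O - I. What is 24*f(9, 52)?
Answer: -1032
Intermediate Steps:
24*f(9, 52) = 24*(9 - 1*52) = 24*(9 - 52) = 24*(-43) = -1032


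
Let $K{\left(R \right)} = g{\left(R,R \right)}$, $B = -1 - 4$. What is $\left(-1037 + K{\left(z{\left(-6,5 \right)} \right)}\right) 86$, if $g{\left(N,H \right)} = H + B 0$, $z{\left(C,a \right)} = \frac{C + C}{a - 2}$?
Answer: $-89526$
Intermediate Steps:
$B = -5$ ($B = -1 - 4 = -5$)
$z{\left(C,a \right)} = \frac{2 C}{-2 + a}$
$g{\left(N,H \right)} = H$ ($g{\left(N,H \right)} = H - 0 = H + 0 = H$)
$K{\left(R \right)} = R$
$\left(-1037 + K{\left(z{\left(-6,5 \right)} \right)}\right) 86 = \left(-1037 + 2 \left(-6\right) \frac{1}{-2 + 5}\right) 86 = \left(-1037 + 2 \left(-6\right) \frac{1}{3}\right) 86 = \left(-1037 - 4\right) 86 = \left(-1041\right) 86 = -89526$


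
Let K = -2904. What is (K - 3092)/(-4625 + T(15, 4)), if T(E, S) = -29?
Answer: 2998/2327 ≈ 1.2884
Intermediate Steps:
(K - 3092)/(-4625 + T(15, 4)) = (-2904 - 3092)/(-4625 - 29) = -5996/(-4654) = -5996*(-1/4654) = 2998/2327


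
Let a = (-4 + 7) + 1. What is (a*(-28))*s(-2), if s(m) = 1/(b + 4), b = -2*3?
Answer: 56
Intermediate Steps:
b = -6
s(m) = -½ (s(m) = 1/(-6 + 4) = 1/(-2) = -½)
a = 4 (a = 3 + 1 = 4)
(a*(-28))*s(-2) = (4*(-28))*(-½) = -112*(-½) = 56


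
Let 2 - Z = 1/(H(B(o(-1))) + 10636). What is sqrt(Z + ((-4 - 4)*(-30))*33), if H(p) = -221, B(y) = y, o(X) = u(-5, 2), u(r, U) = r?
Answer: sqrt(859316956035)/10415 ≈ 89.006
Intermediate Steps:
o(X) = -5
Z = 20829/10415 (Z = 2 - 1/(-221 + 10636) = 2 - 1/10415 = 20829/10415 ≈ 1.9999)
sqrt(Z + ((-4 - 4)*(-30))*33) = sqrt(20829/10415 + ((-4 - 4)*(-30))*33) = sqrt(20829/10415 - 8*(-30)*33) = sqrt(20829/10415 + 240*33) = sqrt(20829/10415 + 7920) = sqrt(82507629/10415) = sqrt(859316956035)/10415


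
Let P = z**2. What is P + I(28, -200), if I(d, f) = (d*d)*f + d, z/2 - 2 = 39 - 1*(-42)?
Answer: -129216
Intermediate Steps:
z = 166 (z = 4 + 2*(39 - 1*(-42)) = 4 + 2*(39 + 42) = 4 + 2*81 = 4 + 162 = 166)
I(d, f) = d + f*d**2 (I(d, f) = d**2*f + d = f*d**2 + d = d + f*d**2)
P = 27556 (P = 166**2 = 27556)
P + I(28, -200) = 27556 + 28*(1 + 28*(-200)) = 27556 + 28*(1 - 5600) = 27556 + 28*(-5599) = 27556 - 156772 = -129216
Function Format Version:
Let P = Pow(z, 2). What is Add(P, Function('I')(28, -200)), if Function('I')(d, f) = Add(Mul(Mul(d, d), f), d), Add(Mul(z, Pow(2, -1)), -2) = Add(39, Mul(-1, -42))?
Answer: -129216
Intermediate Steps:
z = 166 (z = Add(4, Mul(2, Add(39, Mul(-1, -42)))) = Add(4, Mul(2, Add(39, 42))) = Add(4, Mul(2, 81)) = Add(4, 162) = 166)
Function('I')(d, f) = Add(d, Mul(f, Pow(d, 2))) (Function('I')(d, f) = Add(Mul(Pow(d, 2), f), d) = Add(Mul(f, Pow(d, 2)), d) = Add(d, Mul(f, Pow(d, 2))))
P = 27556 (P = Pow(166, 2) = 27556)
Add(P, Function('I')(28, -200)) = Add(27556, Mul(28, Add(1, Mul(28, -200)))) = Add(27556, Mul(28, Add(1, -5600))) = Add(27556, Mul(28, -5599)) = Add(27556, -156772) = -129216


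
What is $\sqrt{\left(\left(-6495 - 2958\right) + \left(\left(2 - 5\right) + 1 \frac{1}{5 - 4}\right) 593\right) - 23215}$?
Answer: $i \sqrt{33854} \approx 183.99 i$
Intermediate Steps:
$\sqrt{\left(\left(-6495 - 2958\right) + \left(\left(2 - 5\right) + 1 \frac{1}{5 - 4}\right) 593\right) - 23215} = \sqrt{\left(-9453 + \left(-3 + 1 \cdot 1^{-1}\right) 593\right) - 23215} = \sqrt{\left(-9453 + \left(-3 + 1 \cdot 1\right) 593\right) - 23215} = \sqrt{\left(-9453 + \left(-3 + 1\right) 593\right) - 23215} = \sqrt{\left(-9453 - 1186\right) - 23215} = \sqrt{-10639 - 23215} = \sqrt{-33854} = i \sqrt{33854}$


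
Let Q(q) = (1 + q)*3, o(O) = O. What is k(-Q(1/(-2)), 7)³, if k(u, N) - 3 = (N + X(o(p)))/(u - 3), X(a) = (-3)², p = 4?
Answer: -125/729 ≈ -0.17147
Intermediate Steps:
X(a) = 9
Q(q) = 3 + 3*q
k(u, N) = 3 + (9 + N)/(-3 + u) (k(u, N) = 3 + (N + 9)/(u - 3) = 3 + (9 + N)/(-3 + u))
k(-Q(1/(-2)), 7)³ = ((7 + 3*(-(3 + 3/(-2))))/(-3 - (3 + 3/(-2))))³ = ((7 + 3*(-(3 + 3*(-½))))/(-3 - (3 + 3*(-½))))³ = ((7 + 3*(-(3 - 3/2)))/(-3 - (3 - 3/2)))³ = ((7 + 3*(-1*3/2))/(-3 - 1*3/2))³ = ((7 + 3*(-3/2))/(-3 - 3/2))³ = ((7 - 9/2)/(-9/2))³ = (-2/9*5/2)³ = (-5/9)³ = -125/729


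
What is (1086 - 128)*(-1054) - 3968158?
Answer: -4977890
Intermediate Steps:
(1086 - 128)*(-1054) - 3968158 = 958*(-1054) - 3968158 = -1009732 - 3968158 = -4977890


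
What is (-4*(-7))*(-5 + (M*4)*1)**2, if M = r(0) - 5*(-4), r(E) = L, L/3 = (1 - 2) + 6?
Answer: 510300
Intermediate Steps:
L = 15 (L = 3*((1 - 2) + 6) = 3*(-1 + 6) = 3*5 = 15)
r(E) = 15
M = 35 (M = 15 - 5*(-4) = 15 + 20 = 35)
(-4*(-7))*(-5 + (M*4)*1)**2 = (-4*(-7))*(-5 + (35*4)*1)**2 = 28*(-5 + 140*1)**2 = 28*(-5 + 140)**2 = 28*135**2 = 28*18225 = 510300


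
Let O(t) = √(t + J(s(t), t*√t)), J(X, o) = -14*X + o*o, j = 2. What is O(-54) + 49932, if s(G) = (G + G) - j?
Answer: 49932 + I*√155978 ≈ 49932.0 + 394.94*I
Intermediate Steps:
s(G) = -2 + 2*G (s(G) = (G + G) - 1*2 = 2*G - 2 = -2 + 2*G)
J(X, o) = o² - 14*X (J(X, o) = -14*X + o² = o² - 14*X)
O(t) = √(28 + t³ - 27*t) (O(t) = √(t + ((t*√t)² - 14*(-2 + 2*t))) = √(t + ((t^(3/2))² + (28 - 28*t))) = √(t + (t³ + (28 - 28*t))) = √(t + (28 + t³ - 28*t)) = √(28 + t³ - 27*t))
O(-54) + 49932 = √(28 + (-54)³ - 27*(-54)) + 49932 = √(28 - 157464 + 1458) + 49932 = √(-155978) + 49932 = I*√155978 + 49932 = 49932 + I*√155978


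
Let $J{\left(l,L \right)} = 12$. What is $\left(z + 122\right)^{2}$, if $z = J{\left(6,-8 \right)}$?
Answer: $17956$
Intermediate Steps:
$z = 12$
$\left(z + 122\right)^{2} = \left(12 + 122\right)^{2} = 134^{2} = 17956$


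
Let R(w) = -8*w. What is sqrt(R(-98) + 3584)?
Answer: 4*sqrt(273) ≈ 66.091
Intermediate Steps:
sqrt(R(-98) + 3584) = sqrt(-8*(-98) + 3584) = sqrt(784 + 3584) = sqrt(4368) = 4*sqrt(273)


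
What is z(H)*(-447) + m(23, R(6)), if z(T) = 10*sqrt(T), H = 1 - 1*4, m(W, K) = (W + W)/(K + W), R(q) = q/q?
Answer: 23/12 - 4470*I*sqrt(3) ≈ 1.9167 - 7742.3*I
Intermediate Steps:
R(q) = 1
m(W, K) = 2*W/(K + W) (m(W, K) = (2*W)/(K + W) = 2*W/(K + W))
H = -3 (H = 1 - 4 = -3)
z(H)*(-447) + m(23, R(6)) = (10*sqrt(-3))*(-447) + 2*23/(1 + 23) = (10*(I*sqrt(3)))*(-447) + 2*23/24 = (10*I*sqrt(3))*(-447) + 2*23*(1/24) = -4470*I*sqrt(3) + 23/12 = 23/12 - 4470*I*sqrt(3)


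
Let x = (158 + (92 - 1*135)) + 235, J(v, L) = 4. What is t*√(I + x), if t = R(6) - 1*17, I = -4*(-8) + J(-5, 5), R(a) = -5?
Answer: -22*√386 ≈ -432.23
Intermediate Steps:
I = 36 (I = -4*(-8) + 4 = 32 + 4 = 36)
x = 350 (x = (158 + (92 - 135)) + 235 = (158 - 43) + 235 = 115 + 235 = 350)
t = -22 (t = -5 - 1*17 = -5 - 17 = -22)
t*√(I + x) = -22*√(36 + 350) = -22*√386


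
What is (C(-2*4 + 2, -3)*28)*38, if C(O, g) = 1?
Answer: 1064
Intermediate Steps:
(C(-2*4 + 2, -3)*28)*38 = (1*28)*38 = 28*38 = 1064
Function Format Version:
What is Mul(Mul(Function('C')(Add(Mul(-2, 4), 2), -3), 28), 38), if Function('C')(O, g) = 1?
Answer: 1064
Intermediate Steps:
Mul(Mul(Function('C')(Add(Mul(-2, 4), 2), -3), 28), 38) = Mul(Mul(1, 28), 38) = Mul(28, 38) = 1064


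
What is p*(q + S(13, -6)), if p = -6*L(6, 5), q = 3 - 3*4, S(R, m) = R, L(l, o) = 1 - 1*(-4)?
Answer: -120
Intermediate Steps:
L(l, o) = 5 (L(l, o) = 1 + 4 = 5)
q = -9 (q = 3 - 12 = -9)
p = -30 (p = -6*5 = -30)
p*(q + S(13, -6)) = -30*(-9 + 13) = -30*4 = -120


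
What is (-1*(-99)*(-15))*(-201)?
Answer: 298485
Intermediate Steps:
(-1*(-99)*(-15))*(-201) = (99*(-15))*(-201) = -1485*(-201) = 298485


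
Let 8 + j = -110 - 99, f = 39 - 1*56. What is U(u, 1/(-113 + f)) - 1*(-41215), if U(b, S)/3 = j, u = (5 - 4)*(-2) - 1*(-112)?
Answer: 40564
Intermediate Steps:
f = -17 (f = 39 - 56 = -17)
u = 110 (u = 1*(-2) + 112 = -2 + 112 = 110)
j = -217 (j = -8 + (-110 - 99) = -8 - 209 = -217)
U(b, S) = -651 (U(b, S) = 3*(-217) = -651)
U(u, 1/(-113 + f)) - 1*(-41215) = -651 - 1*(-41215) = -651 + 41215 = 40564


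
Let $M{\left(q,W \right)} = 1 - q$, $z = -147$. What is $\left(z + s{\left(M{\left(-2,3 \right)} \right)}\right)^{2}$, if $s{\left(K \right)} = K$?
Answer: $20736$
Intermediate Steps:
$\left(z + s{\left(M{\left(-2,3 \right)} \right)}\right)^{2} = \left(-147 + \left(1 - -2\right)\right)^{2} = \left(-147 + \left(1 + 2\right)\right)^{2} = \left(-147 + 3\right)^{2} = \left(-144\right)^{2} = 20736$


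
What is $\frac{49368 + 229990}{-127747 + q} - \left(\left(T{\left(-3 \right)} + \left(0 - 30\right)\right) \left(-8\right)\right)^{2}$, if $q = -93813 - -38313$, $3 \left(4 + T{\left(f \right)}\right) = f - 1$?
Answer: $- \frac{131776164910}{1649223} \approx -79902.0$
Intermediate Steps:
$T{\left(f \right)} = - \frac{13}{3} + \frac{f}{3}$ ($T{\left(f \right)} = -4 + \frac{f - 1}{3} = -4 + \frac{-1 + f}{3} = -4 + \left(- \frac{1}{3} + \frac{f}{3}\right) = - \frac{13}{3} + \frac{f}{3}$)
$q = -55500$ ($q = -93813 + 38313 = -55500$)
$\frac{49368 + 229990}{-127747 + q} - \left(\left(T{\left(-3 \right)} + \left(0 - 30\right)\right) \left(-8\right)\right)^{2} = \frac{49368 + 229990}{-127747 - 55500} - \left(\left(\left(- \frac{13}{3} + \frac{1}{3} \left(-3\right)\right) + \left(0 - 30\right)\right) \left(-8\right)\right)^{2} = \frac{279358}{-183247} - \left(\left(\left(- \frac{13}{3} - 1\right) + \left(0 - 30\right)\right) \left(-8\right)\right)^{2} = 279358 \left(- \frac{1}{183247}\right) - \left(\left(- \frac{16}{3} - 30\right) \left(-8\right)\right)^{2} = - \frac{279358}{183247} - \left(\left(- \frac{106}{3}\right) \left(-8\right)\right)^{2} = - \frac{279358}{183247} - \left(\frac{848}{3}\right)^{2} = - \frac{279358}{183247} - \frac{719104}{9} = - \frac{131776164910}{1649223}$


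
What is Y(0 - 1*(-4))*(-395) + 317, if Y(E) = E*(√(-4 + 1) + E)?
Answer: -6003 - 1580*I*√3 ≈ -6003.0 - 2736.6*I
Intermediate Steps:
Y(E) = E*(E + I*√3) (Y(E) = E*(√(-3) + E) = E*(I*√3 + E) = E*(E + I*√3))
Y(0 - 1*(-4))*(-395) + 317 = ((0 - 1*(-4))*((0 - 1*(-4)) + I*√3))*(-395) + 317 = ((0 + 4)*((0 + 4) + I*√3))*(-395) + 317 = (4*(4 + I*√3))*(-395) + 317 = (16 + 4*I*√3)*(-395) + 317 = (-6320 - 1580*I*√3) + 317 = -6003 - 1580*I*√3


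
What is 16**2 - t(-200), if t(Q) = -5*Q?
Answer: -744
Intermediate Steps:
16**2 - t(-200) = 16**2 - (-5)*(-200) = 256 - 1*1000 = 256 - 1000 = -744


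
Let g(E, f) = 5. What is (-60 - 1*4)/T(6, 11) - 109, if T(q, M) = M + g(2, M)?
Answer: -113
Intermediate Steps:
T(q, M) = 5 + M (T(q, M) = M + 5 = 5 + M)
(-60 - 1*4)/T(6, 11) - 109 = (-60 - 1*4)/(5 + 11) - 109 = (-60 - 4)/16 - 109 = -64*1/16 - 109 = -4 - 109 = -113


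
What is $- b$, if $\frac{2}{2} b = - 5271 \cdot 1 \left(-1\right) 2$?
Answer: $-10542$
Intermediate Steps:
$b = 10542$ ($b = - 5271 \cdot 1 \left(-1\right) 2 = - 5271 \left(\left(-1\right) 2\right) = \left(-5271\right) \left(-2\right) = 10542$)
$- b = \left(-1\right) 10542 = -10542$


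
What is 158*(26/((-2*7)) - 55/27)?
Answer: -116288/189 ≈ -615.28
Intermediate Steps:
158*(26/((-2*7)) - 55/27) = 158*(26/(-14) - 55*1/27) = 158*(26*(-1/14) - 55/27) = 158*(-13/7 - 55/27) = 158*(-736/189) = -116288/189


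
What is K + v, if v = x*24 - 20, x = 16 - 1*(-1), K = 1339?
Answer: 1727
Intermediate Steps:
x = 17 (x = 16 + 1 = 17)
v = 388 (v = 17*24 - 20 = 408 - 20 = 388)
K + v = 1339 + 388 = 1727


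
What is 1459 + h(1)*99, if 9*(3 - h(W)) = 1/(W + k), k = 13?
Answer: 24573/14 ≈ 1755.2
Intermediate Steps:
h(W) = 3 - 1/(9*(13 + W)) (h(W) = 3 - 1/(9*(W + 13)) = 3 - 1/(9*(13 + W)))
1459 + h(1)*99 = 1459 + ((350 + 27*1)/(9*(13 + 1)))*99 = 1459 + ((1/9)*(350 + 27)/14)*99 = 1459 + ((1/9)*(1/14)*377)*99 = 1459 + (377/126)*99 = 1459 + 4147/14 = 24573/14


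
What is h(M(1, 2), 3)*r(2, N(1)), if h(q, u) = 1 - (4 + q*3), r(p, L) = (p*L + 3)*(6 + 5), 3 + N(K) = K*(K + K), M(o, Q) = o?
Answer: -66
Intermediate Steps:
N(K) = -3 + 2*K**2 (N(K) = -3 + K*(K + K) = -3 + K*(2*K) = -3 + 2*K**2)
r(p, L) = 33 + 11*L*p (r(p, L) = (L*p + 3)*11 = (3 + L*p)*11 = 33 + 11*L*p)
h(q, u) = -3 - 3*q (h(q, u) = 1 - (4 + 3*q) = 1 + (-4 - 3*q) = -3 - 3*q)
h(M(1, 2), 3)*r(2, N(1)) = (-3 - 3*1)*(33 + 11*(-3 + 2*1**2)*2) = (-3 - 3)*(33 + 11*(-3 + 2*1)*2) = -6*(33 + 11*(-3 + 2)*2) = -6*(33 + 11*(-1)*2) = -6*(33 - 22) = -6*11 = -66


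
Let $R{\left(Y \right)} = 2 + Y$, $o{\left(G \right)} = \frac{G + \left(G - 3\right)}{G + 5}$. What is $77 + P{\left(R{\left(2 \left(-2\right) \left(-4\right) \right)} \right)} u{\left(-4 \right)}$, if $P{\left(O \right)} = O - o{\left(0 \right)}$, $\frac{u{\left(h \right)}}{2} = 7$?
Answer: $\frac{1687}{5} \approx 337.4$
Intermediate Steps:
$u{\left(h \right)} = 14$ ($u{\left(h \right)} = 2 \cdot 7 = 14$)
$o{\left(G \right)} = \frac{-3 + 2 G}{5 + G}$ ($o{\left(G \right)} = \frac{G + \left(-3 + G\right)}{5 + G} = \frac{-3 + 2 G}{5 + G}$)
$P{\left(O \right)} = \frac{3}{5} + O$ ($P{\left(O \right)} = O - \frac{-3 + 2 \cdot 0}{5 + 0} = O - \frac{-3 + 0}{5} = O - \frac{1}{5} \left(-3\right) = O - - \frac{3}{5} = O + \frac{3}{5} = \frac{3}{5} + O$)
$77 + P{\left(R{\left(2 \left(-2\right) \left(-4\right) \right)} \right)} u{\left(-4 \right)} = 77 + \left(\frac{3}{5} + \left(2 + 2 \left(-2\right) \left(-4\right)\right)\right) 14 = 77 + \left(\frac{3}{5} + \left(2 - -16\right)\right) 14 = 77 + \left(\frac{3}{5} + \left(2 + 16\right)\right) 14 = 77 + \left(\frac{3}{5} + 18\right) 14 = 77 + \frac{93}{5} \cdot 14 = 77 + \frac{1302}{5} = \frac{1687}{5}$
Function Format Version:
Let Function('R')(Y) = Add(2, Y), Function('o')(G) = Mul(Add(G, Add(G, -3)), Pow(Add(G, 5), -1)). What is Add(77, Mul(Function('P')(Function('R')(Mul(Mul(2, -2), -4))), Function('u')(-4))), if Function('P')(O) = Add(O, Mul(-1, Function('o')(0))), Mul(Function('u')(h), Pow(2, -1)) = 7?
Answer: Rational(1687, 5) ≈ 337.40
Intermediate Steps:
Function('u')(h) = 14 (Function('u')(h) = Mul(2, 7) = 14)
Function('o')(G) = Mul(Pow(Add(5, G), -1), Add(-3, Mul(2, G))) (Function('o')(G) = Mul(Add(G, Add(-3, G)), Pow(Add(5, G), -1)) = Mul(Add(-3, Mul(2, G)), Pow(Add(5, G), -1)) = Mul(Pow(Add(5, G), -1), Add(-3, Mul(2, G))))
Function('P')(O) = Add(Rational(3, 5), O) (Function('P')(O) = Add(O, Mul(-1, Mul(Pow(Add(5, 0), -1), Add(-3, Mul(2, 0))))) = Add(O, Mul(-1, Mul(Pow(5, -1), Add(-3, 0)))) = Add(O, Mul(-1, Mul(Rational(1, 5), -3))) = Add(O, Mul(-1, Rational(-3, 5))) = Add(O, Rational(3, 5)) = Add(Rational(3, 5), O))
Add(77, Mul(Function('P')(Function('R')(Mul(Mul(2, -2), -4))), Function('u')(-4))) = Add(77, Mul(Add(Rational(3, 5), Add(2, Mul(Mul(2, -2), -4))), 14)) = Add(77, Mul(Add(Rational(3, 5), Add(2, Mul(-4, -4))), 14)) = Add(77, Mul(Add(Rational(3, 5), Add(2, 16)), 14)) = Add(77, Mul(Add(Rational(3, 5), 18), 14)) = Add(77, Mul(Rational(93, 5), 14)) = Add(77, Rational(1302, 5)) = Rational(1687, 5)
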